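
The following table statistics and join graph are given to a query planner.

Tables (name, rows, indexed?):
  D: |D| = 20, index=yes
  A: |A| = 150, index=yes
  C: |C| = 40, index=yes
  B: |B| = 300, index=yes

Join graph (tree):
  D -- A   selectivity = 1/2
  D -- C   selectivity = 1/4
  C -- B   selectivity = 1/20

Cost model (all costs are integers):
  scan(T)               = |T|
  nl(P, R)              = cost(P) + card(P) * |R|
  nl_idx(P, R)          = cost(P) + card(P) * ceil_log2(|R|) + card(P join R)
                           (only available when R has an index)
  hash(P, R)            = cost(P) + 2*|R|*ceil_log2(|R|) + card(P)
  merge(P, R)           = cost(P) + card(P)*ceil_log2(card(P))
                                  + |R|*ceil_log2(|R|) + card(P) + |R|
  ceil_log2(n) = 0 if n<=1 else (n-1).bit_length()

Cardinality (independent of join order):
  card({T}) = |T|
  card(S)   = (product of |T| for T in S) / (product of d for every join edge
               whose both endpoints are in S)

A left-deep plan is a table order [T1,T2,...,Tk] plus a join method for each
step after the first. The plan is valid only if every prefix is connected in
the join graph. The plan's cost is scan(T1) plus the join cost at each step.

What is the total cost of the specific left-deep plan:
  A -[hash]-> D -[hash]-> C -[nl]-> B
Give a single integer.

4502480

step 1: scan A: cost=150, card=150
step 2: join D via hash
    card(P join D) = 150*20/(2) = 1500
    cost = 150 + 2*20*5 + 150 = 500
step 3: join C via hash
    card(P join C) = 1500*40/(4) = 15000
    cost = 500 + 2*40*6 + 1500 = 2480
step 4: join B via nl
    card(P join B) = 15000*300/(20) = 225000
    cost = 2480 + 15000*300 = 4502480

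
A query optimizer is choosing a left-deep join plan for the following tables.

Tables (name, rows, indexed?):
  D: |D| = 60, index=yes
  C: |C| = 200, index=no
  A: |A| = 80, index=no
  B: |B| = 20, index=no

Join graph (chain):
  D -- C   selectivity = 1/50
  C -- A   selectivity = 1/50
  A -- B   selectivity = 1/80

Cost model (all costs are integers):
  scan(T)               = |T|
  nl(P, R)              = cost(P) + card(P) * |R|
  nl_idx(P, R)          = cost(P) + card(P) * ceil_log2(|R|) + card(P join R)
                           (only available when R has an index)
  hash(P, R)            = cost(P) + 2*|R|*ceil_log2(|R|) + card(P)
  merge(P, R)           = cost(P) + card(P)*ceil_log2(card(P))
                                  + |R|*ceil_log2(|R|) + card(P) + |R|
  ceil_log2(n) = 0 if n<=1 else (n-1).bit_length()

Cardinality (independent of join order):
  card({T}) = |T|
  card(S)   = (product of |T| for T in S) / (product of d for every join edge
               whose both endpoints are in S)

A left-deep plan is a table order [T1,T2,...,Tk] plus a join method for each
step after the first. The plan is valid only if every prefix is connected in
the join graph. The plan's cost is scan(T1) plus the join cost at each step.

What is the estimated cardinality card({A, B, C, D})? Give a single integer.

Tables in S: A(80), B(20), C(200), D(60)
Edges inside S: D-C(d=50), C-A(d=50), A-B(d=80)
numerator = 80 * 20 * 200 * 60 = 19200000
denominator = 50 * 50 * 80 = 200000
card(S) = 19200000 / 200000 = 96

96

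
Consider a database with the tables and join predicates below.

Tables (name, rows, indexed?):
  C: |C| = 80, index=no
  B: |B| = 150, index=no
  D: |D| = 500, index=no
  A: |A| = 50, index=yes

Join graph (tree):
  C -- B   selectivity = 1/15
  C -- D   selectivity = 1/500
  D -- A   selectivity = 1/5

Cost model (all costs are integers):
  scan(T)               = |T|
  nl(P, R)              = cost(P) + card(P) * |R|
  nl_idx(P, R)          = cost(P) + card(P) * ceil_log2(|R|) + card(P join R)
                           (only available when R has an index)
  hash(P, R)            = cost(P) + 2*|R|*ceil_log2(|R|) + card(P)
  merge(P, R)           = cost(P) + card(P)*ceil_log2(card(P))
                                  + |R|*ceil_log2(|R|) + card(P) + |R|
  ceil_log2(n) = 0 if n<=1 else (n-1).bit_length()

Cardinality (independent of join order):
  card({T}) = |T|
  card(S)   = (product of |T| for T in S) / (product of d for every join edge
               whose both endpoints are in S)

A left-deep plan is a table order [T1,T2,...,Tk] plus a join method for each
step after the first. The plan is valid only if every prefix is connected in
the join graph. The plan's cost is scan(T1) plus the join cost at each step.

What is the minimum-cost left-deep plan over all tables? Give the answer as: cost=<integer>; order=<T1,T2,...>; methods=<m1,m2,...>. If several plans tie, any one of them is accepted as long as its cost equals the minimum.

Selinger DP (subsets sized 1..n):
  {C}: scan cost=80, card=80
  {B}: scan cost=150, card=150
  {D}: scan cost=500, card=500
  {A}: scan cost=50, card=50
  {BC}: card=800; try (C,hash)→1420, (B,merge)→2070, (C,merge)→2140, (B,hash)→2560, (B,nl)→12080, (C,nl)→12150; best=1420 via (C,hash)
  {CD}: card=80; try (C,hash)→2120, (D,merge)→5720, (C,merge)→6140, (D,hash)→9160, (D,nl)→40080, (C,nl)→40500; best=2120 via (C,hash)
  {AD}: card=5000; try (A,hash)→1600, (D,merge)→5400, (A,merge)→5850, (A,nl_idx)→8500, (D,hash)→9100, (D,nl)→25050 …(+1); best=1600 via (A,hash)
  {BCD}: card=800; try (B,merge)→4110, (B,hash)→4600, (D,hash)→11220, (B,nl)→14120, (D,merge)→15220, (D,nl)→401420; best=4110 via (B,merge)
  {ACD}: card=800; try (A,hash)→2800, (A,merge)→3110, (A,nl_idx)→3400, (A,nl)→6120, (C,hash)→7720, (C,merge)→72240 …(+1); best=2800 via (A,hash)
  {ABCD}: card=8000; try (A,hash)→5510, (B,hash)→6000, (B,merge)→12950, (A,merge)→13260, (A,nl_idx)→16910, (A,nl)→44110 …(+1); best=5510 via (A,hash)

cost=5510; order=D,C,B,A; methods=hash,merge,hash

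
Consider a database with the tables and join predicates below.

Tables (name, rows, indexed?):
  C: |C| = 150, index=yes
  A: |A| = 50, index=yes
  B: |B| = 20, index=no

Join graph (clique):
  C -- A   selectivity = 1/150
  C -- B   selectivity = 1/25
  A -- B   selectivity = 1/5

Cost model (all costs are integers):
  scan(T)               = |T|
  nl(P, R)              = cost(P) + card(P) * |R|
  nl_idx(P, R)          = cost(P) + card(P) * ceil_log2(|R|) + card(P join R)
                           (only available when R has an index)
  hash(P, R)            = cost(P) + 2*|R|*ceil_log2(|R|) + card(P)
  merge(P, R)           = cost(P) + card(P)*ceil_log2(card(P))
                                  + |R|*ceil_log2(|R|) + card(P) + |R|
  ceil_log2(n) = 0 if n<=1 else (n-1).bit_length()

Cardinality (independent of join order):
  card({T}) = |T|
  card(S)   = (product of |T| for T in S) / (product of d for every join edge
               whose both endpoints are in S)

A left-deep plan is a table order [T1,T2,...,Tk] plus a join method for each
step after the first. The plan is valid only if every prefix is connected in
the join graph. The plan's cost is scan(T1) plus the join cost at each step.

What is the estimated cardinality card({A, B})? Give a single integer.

Tables in S: A(50), B(20)
Edges inside S: A-B(d=5)
numerator = 50 * 20 = 1000
denominator = 5 = 5
card(S) = 1000 / 5 = 200

200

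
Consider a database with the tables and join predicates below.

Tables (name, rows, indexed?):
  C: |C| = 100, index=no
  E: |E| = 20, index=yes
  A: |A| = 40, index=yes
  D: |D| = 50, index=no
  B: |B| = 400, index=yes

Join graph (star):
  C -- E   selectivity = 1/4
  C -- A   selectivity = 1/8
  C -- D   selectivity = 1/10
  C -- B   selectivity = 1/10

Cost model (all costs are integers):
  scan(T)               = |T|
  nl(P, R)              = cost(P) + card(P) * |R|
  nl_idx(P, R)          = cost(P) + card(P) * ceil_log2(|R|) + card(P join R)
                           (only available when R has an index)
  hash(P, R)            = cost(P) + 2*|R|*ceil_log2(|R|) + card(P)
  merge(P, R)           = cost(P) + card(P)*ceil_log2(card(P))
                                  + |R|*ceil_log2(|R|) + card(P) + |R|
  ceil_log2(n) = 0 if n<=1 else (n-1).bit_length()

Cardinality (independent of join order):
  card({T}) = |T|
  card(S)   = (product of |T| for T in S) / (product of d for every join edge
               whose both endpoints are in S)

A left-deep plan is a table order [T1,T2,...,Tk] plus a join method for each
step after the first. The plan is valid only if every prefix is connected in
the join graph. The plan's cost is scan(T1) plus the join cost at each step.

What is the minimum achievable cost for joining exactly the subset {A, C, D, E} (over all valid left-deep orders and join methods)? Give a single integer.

4480

Selinger DP over subsets of {A,C,D,E}:
  {C}: scan cost=100, card=100
  {E}: scan cost=20, card=20
  {A}: scan cost=40, card=40
  {D}: scan cost=50, card=50
  {CE}: card=500; try (E,hash)→400, (C,merge)→940, (E,merge)→1020, (E,nl_idx)→1100, (C,hash)→1440, (C,nl)→2020 …(+1); best=400 via (E,hash)
  {AC}: card=500; try (A,hash)→680, (C,merge)→1120, (A,merge)→1180, (A,nl_idx)→1200, (C,hash)→1480, (C,nl)→4040 …(+1); best=680 via (A,hash)
  {CD}: card=500; try (D,hash)→800, (C,merge)→1200, (D,merge)→1250, (C,hash)→1500, (C,nl)→5050, (D,nl)→5100; best=800 via (D,hash)
  {ACE}: card=2500; try (E,hash)→1380, (A,hash)→1380, (E,nl_idx)→5680, (A,merge)→5680, (E,merge)→5800, (A,nl_idx)→5900 …(+2); best=1380 via (E,hash)
  {CDE}: card=2500; try (E,hash)→1500, (D,hash)→1500, (D,merge)→5750, (E,nl_idx)→5800, (E,merge)→5920, (E,nl)→10800 …(+1); best=1500 via (E,hash)
  {ACD}: card=2500; try (D,hash)→1780, (A,hash)→1780, (D,merge)→6030, (A,merge)→6080, (A,nl_idx)→6300, (A,nl)→20800 …(+1); best=1780 via (D,hash)
  {ACDE}: card=12500; try (E,hash)→4480, (D,hash)→4480, (A,hash)→4480, (E,nl_idx)→26780, (A,nl_idx)→29000, (D,merge)→34230 …(+5); best=4480 via (E,hash)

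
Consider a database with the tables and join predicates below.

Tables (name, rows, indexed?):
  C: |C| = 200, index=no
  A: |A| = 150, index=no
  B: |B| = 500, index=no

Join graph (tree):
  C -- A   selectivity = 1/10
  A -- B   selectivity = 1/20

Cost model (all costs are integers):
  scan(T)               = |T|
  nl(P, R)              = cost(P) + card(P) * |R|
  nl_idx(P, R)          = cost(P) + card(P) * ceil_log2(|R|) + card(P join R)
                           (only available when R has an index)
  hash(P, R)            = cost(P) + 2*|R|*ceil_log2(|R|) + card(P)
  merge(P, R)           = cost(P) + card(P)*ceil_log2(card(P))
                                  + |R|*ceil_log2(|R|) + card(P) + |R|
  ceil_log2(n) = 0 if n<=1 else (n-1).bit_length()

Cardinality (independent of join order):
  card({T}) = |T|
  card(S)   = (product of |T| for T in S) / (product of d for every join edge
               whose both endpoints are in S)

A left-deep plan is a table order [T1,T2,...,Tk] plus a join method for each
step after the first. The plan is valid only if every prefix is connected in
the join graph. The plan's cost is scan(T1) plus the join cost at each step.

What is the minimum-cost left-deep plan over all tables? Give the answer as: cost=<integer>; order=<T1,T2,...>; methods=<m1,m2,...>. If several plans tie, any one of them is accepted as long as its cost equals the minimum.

Selinger DP (subsets sized 1..n):
  {C}: scan cost=200, card=200
  {A}: scan cost=150, card=150
  {B}: scan cost=500, card=500
  {AC}: card=3000; try (A,hash)→2800, (C,merge)→3300, (A,merge)→3350, (C,hash)→3500, (C,nl)→30150, (A,nl)→30200; best=2800 via (A,hash)
  {AB}: card=3750; try (A,hash)→3400, (B,merge)→6500, (A,merge)→6850, (B,hash)→9300, (B,nl)→75150, (A,nl)→75500; best=3400 via (A,hash)
  {ABC}: card=75000; try (C,hash)→10350, (B,hash)→14800, (B,merge)→46800, (C,merge)→53950, (C,nl)→753400, (B,nl)→1502800; best=10350 via (C,hash)

cost=10350; order=B,A,C; methods=hash,hash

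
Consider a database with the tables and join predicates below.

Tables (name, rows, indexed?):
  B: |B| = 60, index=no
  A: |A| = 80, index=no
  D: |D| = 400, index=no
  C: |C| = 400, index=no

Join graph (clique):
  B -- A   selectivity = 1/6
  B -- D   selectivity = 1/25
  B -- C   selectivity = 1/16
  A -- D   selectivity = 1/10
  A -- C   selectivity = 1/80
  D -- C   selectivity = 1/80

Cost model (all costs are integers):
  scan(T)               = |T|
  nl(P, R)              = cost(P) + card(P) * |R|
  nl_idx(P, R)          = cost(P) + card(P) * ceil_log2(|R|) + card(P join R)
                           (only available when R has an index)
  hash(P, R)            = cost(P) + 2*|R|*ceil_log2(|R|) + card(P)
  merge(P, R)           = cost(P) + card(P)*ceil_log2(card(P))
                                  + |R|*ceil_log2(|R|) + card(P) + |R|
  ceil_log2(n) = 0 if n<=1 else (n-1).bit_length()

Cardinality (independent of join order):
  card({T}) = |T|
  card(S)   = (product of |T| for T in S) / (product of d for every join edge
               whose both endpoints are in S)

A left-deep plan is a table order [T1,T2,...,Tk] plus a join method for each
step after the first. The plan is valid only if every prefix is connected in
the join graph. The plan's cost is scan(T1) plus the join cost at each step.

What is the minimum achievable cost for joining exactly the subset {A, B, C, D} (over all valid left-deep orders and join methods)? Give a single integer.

9290

Selinger DP over subsets of {A,B,C,D}:
  {B}: scan cost=60, card=60
  {A}: scan cost=80, card=80
  {D}: scan cost=400, card=400
  {C}: scan cost=400, card=400
  {AB}: card=800; try (B,hash)→880, (A,merge)→1120, (B,merge)→1140, (A,hash)→1240, (A,nl)→4860, (B,nl)→4880; best=880 via (B,hash)
  {BD}: card=960; try (B,hash)→1520, (D,merge)→4480, (B,merge)→4820, (D,hash)→7320, (D,nl)→24060, (B,nl)→24400; best=1520 via (B,hash)
  {BC}: card=1500; try (B,hash)→1520, (C,merge)→4480, (B,merge)→4820, (C,hash)→7320, (C,nl)→24060, (B,nl)→24400; best=1520 via (B,hash)
  {AD}: card=3200; try (A,hash)→1920, (D,merge)→4720, (A,merge)→5040, (D,hash)→7360, (D,nl)→32080, (A,nl)→32400; best=1920 via (A,hash)
  {AC}: card=400; try (A,hash)→1920, (C,merge)→4720, (A,merge)→5040, (C,hash)→7360, (C,nl)→32080, (A,nl)→32400; best=1920 via (A,hash)
  {CD}: card=2000; try (D,hash)→8000, (C,hash)→8000, (D,merge)→8400, (C,merge)→8400, (D,nl)→160400, (C,nl)→160400; best=8000 via (D,hash)
  {ABD}: card=1280; try (A,hash)→3600, (B,hash)→5840, (D,hash)→8880, (A,merge)→12720, (D,merge)→13680, (B,merge)→43940 …(+3); best=3600 via (A,hash)
  {ABC}: card=250; try (B,hash)→3040, (A,hash)→4140, (B,merge)→6340, (C,hash)→8880, (C,merge)→13680, (A,merge)→20160 …(+3); best=3040 via (B,hash)
  {BCD}: card=300; try (C,hash)→9680, (D,hash)→10220, (B,hash)→10720, (C,merge)→16080, (D,merge)→23520, (B,merge)→32420 …(+3); best=9680 via (C,hash)
  {ACD}: card=200; try (D,hash)→9520, (D,merge)→9920, (A,hash)→11120, (C,hash)→12320, (A,merge)→32640, (C,merge)→47520 …(+3); best=9520 via (D,hash)
  {ABCD}: card=5; try (D,merge)→9290, (B,hash)→10440, (D,hash)→10490, (A,hash)→11100, (B,merge)→11740, (C,hash)→12080 …(+6); best=9290 via (D,merge)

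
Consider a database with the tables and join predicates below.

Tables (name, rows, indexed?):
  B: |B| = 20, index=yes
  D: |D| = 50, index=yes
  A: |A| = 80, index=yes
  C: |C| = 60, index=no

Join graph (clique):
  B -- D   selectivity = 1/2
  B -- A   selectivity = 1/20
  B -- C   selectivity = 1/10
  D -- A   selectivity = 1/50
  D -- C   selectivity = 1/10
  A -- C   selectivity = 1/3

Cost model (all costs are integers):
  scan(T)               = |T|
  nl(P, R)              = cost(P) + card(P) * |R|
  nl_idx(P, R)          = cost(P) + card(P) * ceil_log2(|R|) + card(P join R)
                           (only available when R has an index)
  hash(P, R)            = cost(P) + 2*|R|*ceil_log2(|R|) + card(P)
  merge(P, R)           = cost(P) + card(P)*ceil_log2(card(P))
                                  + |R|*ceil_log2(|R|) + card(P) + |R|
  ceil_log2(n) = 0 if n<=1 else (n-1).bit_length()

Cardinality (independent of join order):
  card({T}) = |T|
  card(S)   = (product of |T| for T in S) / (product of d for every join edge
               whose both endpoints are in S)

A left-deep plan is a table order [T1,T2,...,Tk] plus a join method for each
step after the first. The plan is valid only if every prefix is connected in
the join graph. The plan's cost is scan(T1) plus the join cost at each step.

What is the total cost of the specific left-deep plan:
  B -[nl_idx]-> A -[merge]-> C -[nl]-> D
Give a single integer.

step 1: scan B: cost=20, card=20
step 2: join A via nl_idx
    card(P join A) = 20*80/(20) = 80
    cost = 20 + 20*7 + 80 = 240
step 3: join C via merge
    card(P join C) = 80*60/(10*3) = 160
    cost = 240 + 80*7 + 60*6 + 80 + 60 = 1300
step 4: join D via nl
    card(P join D) = 160*50/(2*50*10) = 8
    cost = 1300 + 160*50 = 9300

9300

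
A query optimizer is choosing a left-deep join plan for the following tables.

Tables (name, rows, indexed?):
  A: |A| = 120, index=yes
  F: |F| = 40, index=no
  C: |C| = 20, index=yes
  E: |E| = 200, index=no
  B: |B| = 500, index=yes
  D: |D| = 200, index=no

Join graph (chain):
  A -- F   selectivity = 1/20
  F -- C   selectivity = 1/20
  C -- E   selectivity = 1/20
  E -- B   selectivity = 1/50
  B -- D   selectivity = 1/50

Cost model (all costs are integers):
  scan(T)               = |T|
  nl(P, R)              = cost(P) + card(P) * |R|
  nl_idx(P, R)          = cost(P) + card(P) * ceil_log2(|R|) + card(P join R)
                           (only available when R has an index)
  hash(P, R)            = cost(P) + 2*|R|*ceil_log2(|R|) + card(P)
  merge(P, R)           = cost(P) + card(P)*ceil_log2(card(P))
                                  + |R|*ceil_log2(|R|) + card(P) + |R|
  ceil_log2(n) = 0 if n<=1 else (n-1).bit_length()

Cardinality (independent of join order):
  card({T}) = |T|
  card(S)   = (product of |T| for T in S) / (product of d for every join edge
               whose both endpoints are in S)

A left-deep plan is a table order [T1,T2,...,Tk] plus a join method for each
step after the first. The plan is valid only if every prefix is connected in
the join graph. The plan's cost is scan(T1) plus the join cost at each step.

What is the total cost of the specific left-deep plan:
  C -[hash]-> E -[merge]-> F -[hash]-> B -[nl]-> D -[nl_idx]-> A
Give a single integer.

1022720

step 1: scan C: cost=20, card=20
step 2: join E via hash
    card(P join E) = 20*200/(20) = 200
    cost = 20 + 2*200*8 + 20 = 3240
step 3: join F via merge
    card(P join F) = 200*40/(20) = 400
    cost = 3240 + 200*8 + 40*6 + 200 + 40 = 5320
step 4: join B via hash
    card(P join B) = 400*500/(50) = 4000
    cost = 5320 + 2*500*9 + 400 = 14720
step 5: join D via nl
    card(P join D) = 4000*200/(50) = 16000
    cost = 14720 + 4000*200 = 814720
step 6: join A via nl_idx
    card(P join A) = 16000*120/(20) = 96000
    cost = 814720 + 16000*7 + 96000 = 1022720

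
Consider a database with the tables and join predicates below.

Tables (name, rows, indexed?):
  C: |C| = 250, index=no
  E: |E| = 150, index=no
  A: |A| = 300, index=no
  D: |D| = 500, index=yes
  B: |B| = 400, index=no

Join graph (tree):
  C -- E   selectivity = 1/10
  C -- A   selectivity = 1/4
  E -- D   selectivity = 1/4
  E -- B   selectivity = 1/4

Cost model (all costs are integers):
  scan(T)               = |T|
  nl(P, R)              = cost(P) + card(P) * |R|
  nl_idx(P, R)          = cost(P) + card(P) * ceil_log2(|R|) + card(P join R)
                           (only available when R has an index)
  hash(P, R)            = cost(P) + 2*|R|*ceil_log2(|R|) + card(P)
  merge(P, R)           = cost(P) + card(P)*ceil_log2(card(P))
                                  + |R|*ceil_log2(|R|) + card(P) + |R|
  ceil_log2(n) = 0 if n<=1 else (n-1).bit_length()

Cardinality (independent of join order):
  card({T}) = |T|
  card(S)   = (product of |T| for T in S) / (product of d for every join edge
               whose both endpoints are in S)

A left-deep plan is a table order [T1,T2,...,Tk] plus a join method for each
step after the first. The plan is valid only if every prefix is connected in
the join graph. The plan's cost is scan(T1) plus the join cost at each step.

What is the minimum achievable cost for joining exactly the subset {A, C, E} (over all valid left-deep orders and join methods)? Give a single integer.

Selinger DP over subsets of {A,C,E}:
  {C}: scan cost=250, card=250
  {E}: scan cost=150, card=150
  {A}: scan cost=300, card=300
  {CE}: card=3750; try (E,hash)→2900, (C,merge)→3750, (E,merge)→3850, (C,hash)→4300, (C,nl)→37650, (E,nl)→37750; best=2900 via (E,hash)
  {AC}: card=18750; try (C,hash)→4600, (A,merge)→5500, (C,merge)→5550, (A,hash)→5900, (A,nl)→75250, (C,nl)→75300; best=4600 via (C,hash)
  {ACE}: card=281250; try (A,hash)→12050, (E,hash)→25750, (A,merge)→54650, (E,merge)→305950, (A,nl)→1127900, (E,nl)→2817100; best=12050 via (A,hash)

12050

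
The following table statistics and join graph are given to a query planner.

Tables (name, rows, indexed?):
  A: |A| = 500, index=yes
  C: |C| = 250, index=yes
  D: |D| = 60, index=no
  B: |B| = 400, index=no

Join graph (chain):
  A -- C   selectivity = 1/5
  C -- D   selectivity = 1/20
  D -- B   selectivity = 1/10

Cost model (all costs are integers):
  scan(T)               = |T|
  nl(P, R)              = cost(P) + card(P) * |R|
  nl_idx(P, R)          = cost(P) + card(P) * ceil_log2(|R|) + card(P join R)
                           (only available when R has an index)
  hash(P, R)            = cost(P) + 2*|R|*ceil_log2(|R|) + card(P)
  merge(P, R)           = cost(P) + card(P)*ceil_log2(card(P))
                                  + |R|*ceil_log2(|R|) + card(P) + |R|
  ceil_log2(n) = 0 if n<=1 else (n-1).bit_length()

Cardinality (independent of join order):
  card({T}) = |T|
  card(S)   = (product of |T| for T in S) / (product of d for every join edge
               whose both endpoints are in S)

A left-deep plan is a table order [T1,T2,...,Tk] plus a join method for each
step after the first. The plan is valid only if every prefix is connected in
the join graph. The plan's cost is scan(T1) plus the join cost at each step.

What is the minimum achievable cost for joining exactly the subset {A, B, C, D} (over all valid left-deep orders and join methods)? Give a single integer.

46920

Selinger DP over subsets of {A,B,C,D}:
  {A}: scan cost=500, card=500
  {C}: scan cost=250, card=250
  {D}: scan cost=60, card=60
  {B}: scan cost=400, card=400
  {AC}: card=25000; try (C,hash)→5000, (A,merge)→7500, (C,merge)→7750, (A,hash)→9500, (A,nl_idx)→27500, (C,nl_idx)→29500 …(+2); best=5000 via (C,hash)
  {CD}: card=750; try (D,hash)→1220, (C,nl_idx)→1290, (C,merge)→2730, (D,merge)→2920, (C,hash)→4120, (C,nl)→15060 …(+1); best=1220 via (D,hash)
  {BD}: card=2400; try (D,hash)→1520, (B,merge)→4480, (D,merge)→4820, (B,hash)→7320, (B,nl)→24060, (D,nl)→24400; best=1520 via (D,hash)
  {ACD}: card=75000; try (A,hash)→10970, (A,merge)→14470, (D,hash)→30720, (A,nl_idx)→82970, (A,nl)→376220, (D,merge)→405420 …(+1); best=10970 via (A,hash)
  {BCD}: card=30000; try (C,hash)→7920, (B,hash)→9170, (B,merge)→13470, (C,merge)→34970, (C,nl_idx)→50720, (B,nl)→301220 …(+1); best=7920 via (C,hash)
  {ABCD}: card=3000000; try (A,hash)→46920, (B,hash)→93170, (A,merge)→492920, (B,merge)→1364970, (A,nl_idx)→3277920, (A,nl)→15007920 …(+1); best=46920 via (A,hash)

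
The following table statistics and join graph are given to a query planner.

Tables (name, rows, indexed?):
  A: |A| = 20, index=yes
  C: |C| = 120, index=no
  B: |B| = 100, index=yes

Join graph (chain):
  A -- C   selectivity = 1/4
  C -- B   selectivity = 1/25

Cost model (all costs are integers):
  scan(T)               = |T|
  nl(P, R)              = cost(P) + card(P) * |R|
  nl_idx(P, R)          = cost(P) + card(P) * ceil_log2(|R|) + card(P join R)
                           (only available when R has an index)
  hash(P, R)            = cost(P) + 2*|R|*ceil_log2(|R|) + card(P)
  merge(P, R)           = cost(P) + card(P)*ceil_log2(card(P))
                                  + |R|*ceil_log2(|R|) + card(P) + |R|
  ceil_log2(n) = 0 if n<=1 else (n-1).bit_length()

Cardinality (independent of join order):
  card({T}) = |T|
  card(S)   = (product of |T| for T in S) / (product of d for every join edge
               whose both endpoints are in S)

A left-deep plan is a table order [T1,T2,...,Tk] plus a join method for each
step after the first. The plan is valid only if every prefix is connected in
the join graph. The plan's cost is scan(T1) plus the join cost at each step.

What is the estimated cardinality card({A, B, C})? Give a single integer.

Tables in S: A(20), B(100), C(120)
Edges inside S: A-C(d=4), C-B(d=25)
numerator = 20 * 100 * 120 = 240000
denominator = 4 * 25 = 100
card(S) = 240000 / 100 = 2400

2400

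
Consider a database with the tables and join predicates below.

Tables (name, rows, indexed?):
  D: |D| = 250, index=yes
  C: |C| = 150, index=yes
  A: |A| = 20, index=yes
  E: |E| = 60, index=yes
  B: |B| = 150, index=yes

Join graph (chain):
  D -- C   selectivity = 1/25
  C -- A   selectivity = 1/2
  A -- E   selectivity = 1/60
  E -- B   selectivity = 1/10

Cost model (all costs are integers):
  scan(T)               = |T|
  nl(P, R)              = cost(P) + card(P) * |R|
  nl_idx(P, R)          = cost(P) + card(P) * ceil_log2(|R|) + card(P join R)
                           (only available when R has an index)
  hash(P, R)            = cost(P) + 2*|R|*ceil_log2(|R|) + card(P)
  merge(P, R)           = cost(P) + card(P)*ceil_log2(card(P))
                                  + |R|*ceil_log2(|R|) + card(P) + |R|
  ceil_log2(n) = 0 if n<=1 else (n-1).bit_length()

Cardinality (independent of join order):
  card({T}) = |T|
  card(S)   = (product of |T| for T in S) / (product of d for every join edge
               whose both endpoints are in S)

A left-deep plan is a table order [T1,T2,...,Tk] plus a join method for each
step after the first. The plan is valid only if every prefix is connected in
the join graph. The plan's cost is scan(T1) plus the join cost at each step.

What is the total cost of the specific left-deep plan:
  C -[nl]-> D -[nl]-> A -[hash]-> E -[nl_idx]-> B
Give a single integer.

step 1: scan C: cost=150, card=150
step 2: join D via nl
    card(P join D) = 150*250/(25) = 1500
    cost = 150 + 150*250 = 37650
step 3: join A via nl
    card(P join A) = 1500*20/(2) = 15000
    cost = 37650 + 1500*20 = 67650
step 4: join E via hash
    card(P join E) = 15000*60/(60) = 15000
    cost = 67650 + 2*60*6 + 15000 = 83370
step 5: join B via nl_idx
    card(P join B) = 15000*150/(10) = 225000
    cost = 83370 + 15000*8 + 225000 = 428370

428370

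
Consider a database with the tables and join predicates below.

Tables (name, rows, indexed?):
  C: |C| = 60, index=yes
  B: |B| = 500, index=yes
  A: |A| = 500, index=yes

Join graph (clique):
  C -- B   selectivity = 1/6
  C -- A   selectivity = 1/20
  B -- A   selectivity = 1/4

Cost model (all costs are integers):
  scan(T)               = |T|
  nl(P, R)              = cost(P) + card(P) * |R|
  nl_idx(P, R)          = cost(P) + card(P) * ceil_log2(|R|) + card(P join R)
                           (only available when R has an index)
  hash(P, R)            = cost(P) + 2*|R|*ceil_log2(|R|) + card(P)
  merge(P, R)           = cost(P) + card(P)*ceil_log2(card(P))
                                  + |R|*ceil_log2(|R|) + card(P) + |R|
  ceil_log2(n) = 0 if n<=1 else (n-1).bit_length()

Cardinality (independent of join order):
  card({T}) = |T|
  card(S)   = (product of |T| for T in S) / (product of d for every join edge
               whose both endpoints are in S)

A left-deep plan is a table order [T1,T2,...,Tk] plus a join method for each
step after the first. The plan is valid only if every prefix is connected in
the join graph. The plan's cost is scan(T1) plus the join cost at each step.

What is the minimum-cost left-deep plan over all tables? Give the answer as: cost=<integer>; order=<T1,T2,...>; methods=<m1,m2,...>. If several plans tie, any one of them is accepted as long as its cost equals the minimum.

cost=12220; order=A,C,B; methods=hash,hash

Selinger DP (subsets sized 1..n):
  {C}: scan cost=60, card=60
  {B}: scan cost=500, card=500
  {A}: scan cost=500, card=500
  {BC}: card=5000; try (C,hash)→1720, (B,merge)→5480, (B,nl_idx)→5600, (C,merge)→5920, (C,nl_idx)→8500, (B,hash)→9120 …(+2); best=1720 via (C,hash)
  {AC}: card=1500; try (C,hash)→1720, (A,nl_idx)→2100, (C,nl_idx)→5000, (A,merge)→5480, (C,merge)→5920, (A,hash)→9120 …(+2); best=1720 via (C,hash)
  {AB}: card=62500; try (B,hash)→10000, (A,hash)→10000, (B,merge)→10500, (A,merge)→10500, (B,nl_idx)→67500, (A,nl_idx)→67500 …(+2); best=10000 via (B,hash)
  {ABC}: card=31250; try (B,hash)→12220, (A,hash)→15720, (B,merge)→24720, (B,nl_idx)→46470, (C,hash)→73220, (A,merge)→76720 …(+6); best=12220 via (B,hash)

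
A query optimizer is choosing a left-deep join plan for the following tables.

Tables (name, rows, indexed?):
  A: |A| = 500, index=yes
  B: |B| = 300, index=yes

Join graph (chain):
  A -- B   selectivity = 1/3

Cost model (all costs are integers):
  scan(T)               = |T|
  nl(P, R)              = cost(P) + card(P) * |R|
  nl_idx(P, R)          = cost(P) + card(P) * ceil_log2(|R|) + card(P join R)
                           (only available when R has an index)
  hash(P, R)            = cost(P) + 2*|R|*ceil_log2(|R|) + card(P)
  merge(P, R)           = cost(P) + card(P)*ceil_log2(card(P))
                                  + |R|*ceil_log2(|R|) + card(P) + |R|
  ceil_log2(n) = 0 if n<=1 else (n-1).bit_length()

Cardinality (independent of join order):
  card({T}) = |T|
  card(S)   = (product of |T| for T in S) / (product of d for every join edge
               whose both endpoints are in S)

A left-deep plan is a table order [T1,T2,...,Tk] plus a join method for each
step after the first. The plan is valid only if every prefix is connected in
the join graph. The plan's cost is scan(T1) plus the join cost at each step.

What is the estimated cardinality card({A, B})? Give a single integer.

50000

Tables in S: A(500), B(300)
Edges inside S: A-B(d=3)
numerator = 500 * 300 = 150000
denominator = 3 = 3
card(S) = 150000 / 3 = 50000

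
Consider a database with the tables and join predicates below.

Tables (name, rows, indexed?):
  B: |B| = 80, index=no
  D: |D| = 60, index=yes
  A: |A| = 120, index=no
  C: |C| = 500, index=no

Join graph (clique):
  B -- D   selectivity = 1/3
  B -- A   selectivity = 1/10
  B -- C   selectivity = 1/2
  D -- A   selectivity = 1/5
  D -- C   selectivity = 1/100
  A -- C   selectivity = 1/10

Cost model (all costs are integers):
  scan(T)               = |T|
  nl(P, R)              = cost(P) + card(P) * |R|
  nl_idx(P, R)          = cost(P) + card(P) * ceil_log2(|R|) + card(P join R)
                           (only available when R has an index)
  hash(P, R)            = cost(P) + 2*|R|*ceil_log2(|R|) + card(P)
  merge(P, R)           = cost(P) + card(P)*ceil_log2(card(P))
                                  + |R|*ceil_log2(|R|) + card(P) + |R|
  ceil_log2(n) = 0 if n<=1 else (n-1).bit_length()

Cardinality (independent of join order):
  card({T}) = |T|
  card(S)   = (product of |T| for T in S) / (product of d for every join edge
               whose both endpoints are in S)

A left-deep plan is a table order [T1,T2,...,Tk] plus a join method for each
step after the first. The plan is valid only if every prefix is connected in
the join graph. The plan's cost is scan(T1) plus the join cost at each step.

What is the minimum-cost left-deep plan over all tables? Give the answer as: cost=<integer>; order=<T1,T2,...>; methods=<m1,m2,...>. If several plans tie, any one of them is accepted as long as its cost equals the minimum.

Selinger DP (subsets sized 1..n):
  {B}: scan cost=80, card=80
  {D}: scan cost=60, card=60
  {A}: scan cost=120, card=120
  {C}: scan cost=500, card=500
  {BD}: card=1600; try (D,hash)→880, (B,merge)→1120, (D,merge)→1140, (B,hash)→1240, (D,nl_idx)→2160, (B,nl)→4860 …(+1); best=880 via (D,hash)
  {AB}: card=960; try (B,hash)→1360, (A,merge)→1680, (B,merge)→1720, (A,hash)→1840, (A,nl)→9680, (B,nl)→9720; best=1360 via (B,hash)
  {BC}: card=20000; try (B,hash)→2120, (C,merge)→5720, (B,merge)→6140, (C,hash)→9160, (C,nl)→40080, (B,nl)→40500; best=2120 via (B,hash)
  {AD}: card=1440; try (D,hash)→960, (A,merge)→1440, (D,merge)→1500, (A,hash)→1800, (D,nl_idx)→2280, (A,nl)→7260 …(+1); best=960 via (D,hash)
  {CD}: card=300; try (D,hash)→1720, (D,nl_idx)→3800, (C,merge)→5480, (D,merge)→5920, (C,hash)→9120, (C,nl)→30060 …(+1); best=1720 via (D,hash)
  {AC}: card=6000; try (A,hash)→2680, (C,merge)→6080, (A,merge)→6460, (C,hash)→9240, (C,nl)→60120, (A,nl)→60500; best=2680 via (A,hash)
  {ABD}: card=3840; try (D,hash)→3040, (B,hash)→3520, (A,hash)→4160, (D,nl_idx)→10960, (D,merge)→12340, (B,merge)→18880 …(+4); best=3040 via (D,hash)
  {BCD}: card=4000; try (B,hash)→3140, (B,merge)→5360, (C,hash)→11480, (D,hash)→22840, (C,merge)→25080, (B,nl)→25720 …(+4); best=3140 via (B,hash)
  {ABC}: card=24000; try (B,hash)→9800, (C,hash)→11320, (C,merge)→16920, (A,hash)→23800, (B,merge)→87320, (A,merge)→323080 …(+3); best=9800 via (B,hash)
  {ACD}: card=720; try (A,hash)→3700, (A,merge)→5680, (D,hash)→9400, (C,hash)→11400, (C,merge)→23240, (A,nl)→37720 …(+4); best=3700 via (A,hash)
  {ABCD}: card=960; try (B,hash)→5540, (A,hash)→8820, (B,merge)→12260, (C,hash)→15880, (D,hash)→34520, (A,merge)→56100 …(+7); best=5540 via (B,hash)

cost=5540; order=C,D,A,B; methods=hash,hash,hash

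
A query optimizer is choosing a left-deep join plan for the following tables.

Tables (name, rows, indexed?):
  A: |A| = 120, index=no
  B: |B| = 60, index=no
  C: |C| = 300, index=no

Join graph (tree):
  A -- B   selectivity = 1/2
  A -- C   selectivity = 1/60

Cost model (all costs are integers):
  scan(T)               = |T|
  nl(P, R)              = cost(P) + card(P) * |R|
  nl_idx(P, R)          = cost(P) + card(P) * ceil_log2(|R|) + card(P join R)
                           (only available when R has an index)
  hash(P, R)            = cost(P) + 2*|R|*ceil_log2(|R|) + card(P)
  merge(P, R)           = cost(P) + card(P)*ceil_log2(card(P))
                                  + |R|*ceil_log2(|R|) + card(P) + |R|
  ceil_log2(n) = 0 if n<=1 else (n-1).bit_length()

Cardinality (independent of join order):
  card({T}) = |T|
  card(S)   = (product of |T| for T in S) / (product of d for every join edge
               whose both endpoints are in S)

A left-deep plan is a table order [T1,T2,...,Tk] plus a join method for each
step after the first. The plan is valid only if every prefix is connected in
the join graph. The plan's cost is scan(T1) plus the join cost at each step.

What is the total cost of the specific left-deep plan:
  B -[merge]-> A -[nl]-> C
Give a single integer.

step 1: scan B: cost=60, card=60
step 2: join A via merge
    card(P join A) = 60*120/(2) = 3600
    cost = 60 + 60*6 + 120*7 + 60 + 120 = 1440
step 3: join C via nl
    card(P join C) = 3600*300/(60) = 18000
    cost = 1440 + 3600*300 = 1081440

1081440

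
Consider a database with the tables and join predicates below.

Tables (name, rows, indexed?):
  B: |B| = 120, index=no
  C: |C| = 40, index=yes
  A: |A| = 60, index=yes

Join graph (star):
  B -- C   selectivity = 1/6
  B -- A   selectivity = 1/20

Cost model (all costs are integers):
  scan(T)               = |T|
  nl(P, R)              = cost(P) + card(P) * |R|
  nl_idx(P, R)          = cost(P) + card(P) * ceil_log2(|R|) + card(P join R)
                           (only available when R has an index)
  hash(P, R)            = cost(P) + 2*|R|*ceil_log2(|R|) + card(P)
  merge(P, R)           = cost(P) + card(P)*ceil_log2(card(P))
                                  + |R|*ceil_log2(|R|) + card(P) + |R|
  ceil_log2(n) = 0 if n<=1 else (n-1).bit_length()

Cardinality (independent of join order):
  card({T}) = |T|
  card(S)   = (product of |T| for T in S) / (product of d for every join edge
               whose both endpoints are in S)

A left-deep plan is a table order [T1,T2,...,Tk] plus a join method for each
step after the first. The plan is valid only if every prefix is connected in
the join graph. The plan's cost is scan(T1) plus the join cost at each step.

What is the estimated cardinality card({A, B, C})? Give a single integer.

Tables in S: A(60), B(120), C(40)
Edges inside S: B-C(d=6), B-A(d=20)
numerator = 60 * 120 * 40 = 288000
denominator = 6 * 20 = 120
card(S) = 288000 / 120 = 2400

2400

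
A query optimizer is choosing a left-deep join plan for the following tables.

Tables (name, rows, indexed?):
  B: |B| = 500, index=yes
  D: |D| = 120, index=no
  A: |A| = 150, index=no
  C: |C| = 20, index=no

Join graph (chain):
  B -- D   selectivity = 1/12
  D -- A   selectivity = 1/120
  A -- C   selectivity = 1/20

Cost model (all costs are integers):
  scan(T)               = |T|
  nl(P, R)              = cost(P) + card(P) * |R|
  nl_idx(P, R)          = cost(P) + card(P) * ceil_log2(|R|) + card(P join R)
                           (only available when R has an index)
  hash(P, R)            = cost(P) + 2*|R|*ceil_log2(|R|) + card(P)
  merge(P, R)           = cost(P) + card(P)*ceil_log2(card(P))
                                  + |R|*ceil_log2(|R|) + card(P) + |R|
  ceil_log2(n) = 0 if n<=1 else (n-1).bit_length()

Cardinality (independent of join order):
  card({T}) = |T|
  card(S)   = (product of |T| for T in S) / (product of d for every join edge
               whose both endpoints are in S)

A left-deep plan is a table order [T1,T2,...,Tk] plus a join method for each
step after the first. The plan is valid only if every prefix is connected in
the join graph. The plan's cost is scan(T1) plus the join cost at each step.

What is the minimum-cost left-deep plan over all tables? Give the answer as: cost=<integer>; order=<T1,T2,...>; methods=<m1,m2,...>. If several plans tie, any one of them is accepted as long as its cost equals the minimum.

cost=8680; order=A,C,D,B; methods=hash,hash,merge

Selinger DP (subsets sized 1..n):
  {B}: scan cost=500, card=500
  {D}: scan cost=120, card=120
  {A}: scan cost=150, card=150
  {C}: scan cost=20, card=20
  {BD}: card=5000; try (D,hash)→2680, (B,merge)→6080, (B,nl_idx)→6200, (D,merge)→6460, (B,hash)→9240, (B,nl)→60120 …(+1); best=2680 via (D,hash)
  {AD}: card=150; try (D,hash)→1980, (A,merge)→2430, (D,merge)→2460, (A,hash)→2640, (A,nl)→18120, (D,nl)→18150; best=1980 via (D,hash)
  {AC}: card=150; try (C,hash)→500, (A,merge)→1490, (C,merge)→1620, (A,hash)→2440, (A,nl)→3020, (C,nl)→3150; best=500 via (C,hash)
  {ABD}: card=6250; try (B,merge)→8330, (B,nl_idx)→9580, (A,hash)→10080, (B,hash)→11130, (A,merge)→74030, (B,nl)→76980 …(+1); best=8330 via (B,merge)
  {ACD}: card=150; try (D,hash)→2330, (C,hash)→2330, (D,merge)→2810, (C,merge)→3450, (C,nl)→4980, (D,nl)→18500; best=2330 via (D,hash)
  {ABCD}: card=6250; try (B,merge)→8680, (B,nl_idx)→9930, (B,hash)→11480, (C,hash)→14780, (B,nl)→77330, (C,merge)→95950 …(+1); best=8680 via (B,merge)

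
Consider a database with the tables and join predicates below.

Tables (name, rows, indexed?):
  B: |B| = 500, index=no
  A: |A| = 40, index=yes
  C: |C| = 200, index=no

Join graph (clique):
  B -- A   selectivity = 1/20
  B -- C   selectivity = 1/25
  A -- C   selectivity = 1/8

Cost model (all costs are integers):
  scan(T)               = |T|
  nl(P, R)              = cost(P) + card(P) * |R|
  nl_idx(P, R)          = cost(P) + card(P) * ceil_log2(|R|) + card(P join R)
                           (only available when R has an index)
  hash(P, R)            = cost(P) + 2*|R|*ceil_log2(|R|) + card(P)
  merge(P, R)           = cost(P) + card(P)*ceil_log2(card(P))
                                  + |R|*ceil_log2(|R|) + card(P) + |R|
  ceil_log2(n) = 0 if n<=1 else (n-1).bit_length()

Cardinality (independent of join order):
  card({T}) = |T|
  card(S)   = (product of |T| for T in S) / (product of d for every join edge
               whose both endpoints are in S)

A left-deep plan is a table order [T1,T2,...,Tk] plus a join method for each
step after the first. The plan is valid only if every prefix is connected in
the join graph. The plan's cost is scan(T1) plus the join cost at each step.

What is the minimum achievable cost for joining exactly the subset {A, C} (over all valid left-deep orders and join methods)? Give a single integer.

880

Selinger DP over subsets of {A,C}:
  {A}: scan cost=40, card=40
  {C}: scan cost=200, card=200
  {AC}: card=1000; try (A,hash)→880, (C,merge)→2120, (A,merge)→2280, (A,nl_idx)→2400, (C,hash)→3280, (C,nl)→8040 …(+1); best=880 via (A,hash)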